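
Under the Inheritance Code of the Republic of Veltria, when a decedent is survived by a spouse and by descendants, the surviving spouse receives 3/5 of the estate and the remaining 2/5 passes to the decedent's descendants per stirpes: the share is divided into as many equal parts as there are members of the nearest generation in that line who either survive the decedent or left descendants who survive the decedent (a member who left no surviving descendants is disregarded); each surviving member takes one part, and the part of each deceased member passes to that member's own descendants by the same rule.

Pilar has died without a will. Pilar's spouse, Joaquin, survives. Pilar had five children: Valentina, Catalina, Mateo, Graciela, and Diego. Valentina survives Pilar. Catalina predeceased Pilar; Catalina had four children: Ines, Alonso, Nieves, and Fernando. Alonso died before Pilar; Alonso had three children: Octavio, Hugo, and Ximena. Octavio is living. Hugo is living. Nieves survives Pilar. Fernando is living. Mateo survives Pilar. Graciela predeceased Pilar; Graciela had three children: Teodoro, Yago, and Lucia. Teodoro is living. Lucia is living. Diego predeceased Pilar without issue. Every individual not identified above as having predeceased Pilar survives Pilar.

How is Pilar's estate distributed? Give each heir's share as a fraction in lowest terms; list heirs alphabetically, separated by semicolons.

Fernando 1/40; Hugo 1/120; Ines 1/40; Joaquin 3/5; Lucia 1/30; Mateo 1/10; Nieves 1/40; Octavio 1/120; Teodoro 1/30; Valentina 1/10; Ximena 1/120; Yago 1/30

Joaquin, as surviving spouse, takes 3/5.
The remaining 2/5 passes to Pilar's descendants per stirpes.
Diego left no surviving issue, so that branch lapses and is disregarded.
The 2/5 is divided into 4 equal shares of 1/10 among Valentina, Catalina, Mateo, Graciela.
Valentina is living and takes 1/10.
Catalina predeceased; the 1/10 allotted to Catalina's branch passes to Catalina's issue by representation.
The 1/10 is divided into 4 equal shares of 1/40 among Ines, Alonso, Nieves, Fernando.
Ines is living and takes 1/40.
Alonso predeceased; the 1/40 allotted to Alonso's branch passes to Alonso's issue by representation.
The 1/40 is divided into 3 equal shares of 1/120 among Octavio, Hugo, Ximena.
Octavio is living and takes 1/120.
Hugo is living and takes 1/120.
Ximena is living and takes 1/120.
Nieves is living and takes 1/40.
Fernando is living and takes 1/40.
Mateo is living and takes 1/10.
Graciela predeceased; the 1/10 allotted to Graciela's branch passes to Graciela's issue by representation.
The 1/10 is divided into 3 equal shares of 1/30 among Teodoro, Yago, Lucia.
Teodoro is living and takes 1/30.
Yago is living and takes 1/30.
Lucia is living and takes 1/30.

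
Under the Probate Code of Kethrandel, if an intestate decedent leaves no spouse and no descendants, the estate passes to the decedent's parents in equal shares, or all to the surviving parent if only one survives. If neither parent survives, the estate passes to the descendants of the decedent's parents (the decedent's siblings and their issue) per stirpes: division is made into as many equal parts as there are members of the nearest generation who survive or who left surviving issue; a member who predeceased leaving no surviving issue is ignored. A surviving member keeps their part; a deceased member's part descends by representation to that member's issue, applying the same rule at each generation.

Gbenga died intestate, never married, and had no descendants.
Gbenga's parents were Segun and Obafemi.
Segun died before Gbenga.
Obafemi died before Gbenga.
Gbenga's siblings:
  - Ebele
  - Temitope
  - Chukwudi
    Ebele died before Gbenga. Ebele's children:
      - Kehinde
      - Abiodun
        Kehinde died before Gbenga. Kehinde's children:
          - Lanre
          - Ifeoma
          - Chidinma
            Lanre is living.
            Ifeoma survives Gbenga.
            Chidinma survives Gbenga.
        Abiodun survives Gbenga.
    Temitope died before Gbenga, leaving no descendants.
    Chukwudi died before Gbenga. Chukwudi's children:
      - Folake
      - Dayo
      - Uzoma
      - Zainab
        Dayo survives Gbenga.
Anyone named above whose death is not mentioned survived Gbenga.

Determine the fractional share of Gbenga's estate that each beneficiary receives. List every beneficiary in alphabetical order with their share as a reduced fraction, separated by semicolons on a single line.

Abiodun 1/4; Chidinma 1/12; Dayo 1/8; Folake 1/8; Ifeoma 1/12; Lanre 1/12; Uzoma 1/8; Zainab 1/8

Neither parent survives and there are no descendants, so the estate passes to Gbenga's siblings and their issue per stirpes.
Temitope left no surviving issue, so that branch lapses and is disregarded.
The estate is divided into 2 equal shares of 1/2 among Ebele, Chukwudi.
Ebele predeceased; the 1/2 allotted to Ebele's branch passes to Ebele's issue by representation.
The 1/2 is divided into 2 equal shares of 1/4 among Kehinde, Abiodun.
Kehinde predeceased; the 1/4 allotted to Kehinde's branch passes to Kehinde's issue by representation.
The 1/4 is divided into 3 equal shares of 1/12 among Lanre, Ifeoma, Chidinma.
Lanre is living and takes 1/12.
Ifeoma is living and takes 1/12.
Chidinma is living and takes 1/12.
Abiodun is living and takes 1/4.
Chukwudi predeceased; the 1/2 allotted to Chukwudi's branch passes to Chukwudi's issue by representation.
The 1/2 is divided into 4 equal shares of 1/8 among Folake, Dayo, Uzoma, Zainab.
Folake is living and takes 1/8.
Dayo is living and takes 1/8.
Uzoma is living and takes 1/8.
Zainab is living and takes 1/8.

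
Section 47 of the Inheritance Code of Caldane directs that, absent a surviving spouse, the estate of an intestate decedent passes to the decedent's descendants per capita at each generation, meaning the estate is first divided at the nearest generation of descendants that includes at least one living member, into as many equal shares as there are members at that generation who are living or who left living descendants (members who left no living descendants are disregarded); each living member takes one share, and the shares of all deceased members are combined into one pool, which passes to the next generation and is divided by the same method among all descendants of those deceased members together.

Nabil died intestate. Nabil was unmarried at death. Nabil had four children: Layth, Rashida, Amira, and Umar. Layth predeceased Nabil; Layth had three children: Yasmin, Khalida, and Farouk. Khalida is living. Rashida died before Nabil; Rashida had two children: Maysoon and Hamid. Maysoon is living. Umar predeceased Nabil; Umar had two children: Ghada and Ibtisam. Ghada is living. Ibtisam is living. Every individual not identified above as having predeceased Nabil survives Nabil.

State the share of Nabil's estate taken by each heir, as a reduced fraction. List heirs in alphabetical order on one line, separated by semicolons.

There is no surviving spouse, so the entire estate passes to Nabil's descendants per capita at each generation.
At generation 1 (Layth, Rashida, Amira, Umar) there are 4 shares of (1)/4 = 1/4 each.
Living: Amira — each takes 1/4.
Deceased: Layth, Rashida, and Umar. Their combined 3/4 is pooled and carried to generation 2.
At generation 2 (Yasmin, Khalida, Farouk, Maysoon, Hamid, Ghada, Ibtisam) there are 7 shares of (3/4)/7 = 3/28 each.
Living: Yasmin, Khalida, Farouk, Maysoon, Hamid, Ghada, and Ibtisam — each takes 3/28.

Amira 1/4; Farouk 3/28; Ghada 3/28; Hamid 3/28; Ibtisam 3/28; Khalida 3/28; Maysoon 3/28; Yasmin 3/28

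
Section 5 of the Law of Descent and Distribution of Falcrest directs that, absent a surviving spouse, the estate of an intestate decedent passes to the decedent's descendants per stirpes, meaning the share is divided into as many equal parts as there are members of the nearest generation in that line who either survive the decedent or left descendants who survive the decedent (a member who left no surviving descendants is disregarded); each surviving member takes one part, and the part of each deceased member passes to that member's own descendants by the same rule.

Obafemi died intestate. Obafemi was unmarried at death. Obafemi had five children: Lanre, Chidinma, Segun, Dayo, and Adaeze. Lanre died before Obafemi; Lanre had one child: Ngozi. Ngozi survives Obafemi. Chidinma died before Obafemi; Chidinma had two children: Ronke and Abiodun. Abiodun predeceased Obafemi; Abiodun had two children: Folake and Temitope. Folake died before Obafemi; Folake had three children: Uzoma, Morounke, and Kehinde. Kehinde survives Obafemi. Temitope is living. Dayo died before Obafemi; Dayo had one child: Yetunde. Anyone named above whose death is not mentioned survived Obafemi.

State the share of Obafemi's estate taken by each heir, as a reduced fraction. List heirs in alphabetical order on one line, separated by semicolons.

Adaeze 1/5; Kehinde 1/60; Morounke 1/60; Ngozi 1/5; Ronke 1/10; Segun 1/5; Temitope 1/20; Uzoma 1/60; Yetunde 1/5

There is no surviving spouse, so the entire estate passes to Obafemi's descendants per stirpes.
The estate is divided into 5 equal shares of 1/5 among Lanre, Chidinma, Segun, Dayo, Adaeze.
Lanre predeceased; the 1/5 allotted to Lanre's branch passes to Lanre's issue by representation.
Ngozi is the sole taker at this level and receives the full 1/5.
Chidinma predeceased; the 1/5 allotted to Chidinma's branch passes to Chidinma's issue by representation.
The 1/5 is divided into 2 equal shares of 1/10 among Ronke, Abiodun.
Ronke is living and takes 1/10.
Abiodun predeceased; the 1/10 allotted to Abiodun's branch passes to Abiodun's issue by representation.
The 1/10 is divided into 2 equal shares of 1/20 among Folake, Temitope.
Folake predeceased; the 1/20 allotted to Folake's branch passes to Folake's issue by representation.
The 1/20 is divided into 3 equal shares of 1/60 among Uzoma, Morounke, Kehinde.
Uzoma is living and takes 1/60.
Morounke is living and takes 1/60.
Kehinde is living and takes 1/60.
Temitope is living and takes 1/20.
Segun is living and takes 1/5.
Dayo predeceased; the 1/5 allotted to Dayo's branch passes to Dayo's issue by representation.
Yetunde is the sole taker at this level and receives the full 1/5.
Adaeze is living and takes 1/5.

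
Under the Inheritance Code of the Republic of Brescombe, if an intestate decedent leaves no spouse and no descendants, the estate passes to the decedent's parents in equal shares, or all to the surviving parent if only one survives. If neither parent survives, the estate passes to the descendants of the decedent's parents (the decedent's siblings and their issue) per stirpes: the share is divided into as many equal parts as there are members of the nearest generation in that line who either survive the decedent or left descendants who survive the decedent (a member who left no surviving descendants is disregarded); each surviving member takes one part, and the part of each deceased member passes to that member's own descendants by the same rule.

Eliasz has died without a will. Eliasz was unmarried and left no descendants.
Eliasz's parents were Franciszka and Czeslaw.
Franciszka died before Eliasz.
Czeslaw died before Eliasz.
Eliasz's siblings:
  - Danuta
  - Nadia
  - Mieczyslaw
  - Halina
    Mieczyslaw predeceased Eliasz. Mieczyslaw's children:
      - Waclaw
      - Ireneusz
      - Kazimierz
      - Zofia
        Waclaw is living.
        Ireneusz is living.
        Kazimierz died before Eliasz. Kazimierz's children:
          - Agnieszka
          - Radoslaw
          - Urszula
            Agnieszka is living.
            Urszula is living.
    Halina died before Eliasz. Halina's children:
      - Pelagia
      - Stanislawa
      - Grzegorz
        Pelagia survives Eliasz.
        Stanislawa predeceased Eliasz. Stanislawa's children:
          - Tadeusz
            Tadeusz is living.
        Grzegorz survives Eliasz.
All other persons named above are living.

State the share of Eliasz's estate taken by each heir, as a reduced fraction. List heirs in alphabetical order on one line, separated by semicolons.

Agnieszka 1/48; Danuta 1/4; Grzegorz 1/12; Ireneusz 1/16; Nadia 1/4; Pelagia 1/12; Radoslaw 1/48; Tadeusz 1/12; Urszula 1/48; Waclaw 1/16; Zofia 1/16

Neither parent survives and there are no descendants, so the estate passes to Eliasz's siblings and their issue per stirpes.
The estate is divided into 4 equal shares of 1/4 among Danuta, Nadia, Mieczyslaw, Halina.
Danuta is living and takes 1/4.
Nadia is living and takes 1/4.
Mieczyslaw predeceased; the 1/4 allotted to Mieczyslaw's branch passes to Mieczyslaw's issue by representation.
The 1/4 is divided into 4 equal shares of 1/16 among Waclaw, Ireneusz, Kazimierz, Zofia.
Waclaw is living and takes 1/16.
Ireneusz is living and takes 1/16.
Kazimierz predeceased; the 1/16 allotted to Kazimierz's branch passes to Kazimierz's issue by representation.
The 1/16 is divided into 3 equal shares of 1/48 among Agnieszka, Radoslaw, Urszula.
Agnieszka is living and takes 1/48.
Radoslaw is living and takes 1/48.
Urszula is living and takes 1/48.
Zofia is living and takes 1/16.
Halina predeceased; the 1/4 allotted to Halina's branch passes to Halina's issue by representation.
The 1/4 is divided into 3 equal shares of 1/12 among Pelagia, Stanislawa, Grzegorz.
Pelagia is living and takes 1/12.
Stanislawa predeceased; the 1/12 allotted to Stanislawa's branch passes to Stanislawa's issue by representation.
Tadeusz is the sole taker at this level and receives the full 1/12.
Grzegorz is living and takes 1/12.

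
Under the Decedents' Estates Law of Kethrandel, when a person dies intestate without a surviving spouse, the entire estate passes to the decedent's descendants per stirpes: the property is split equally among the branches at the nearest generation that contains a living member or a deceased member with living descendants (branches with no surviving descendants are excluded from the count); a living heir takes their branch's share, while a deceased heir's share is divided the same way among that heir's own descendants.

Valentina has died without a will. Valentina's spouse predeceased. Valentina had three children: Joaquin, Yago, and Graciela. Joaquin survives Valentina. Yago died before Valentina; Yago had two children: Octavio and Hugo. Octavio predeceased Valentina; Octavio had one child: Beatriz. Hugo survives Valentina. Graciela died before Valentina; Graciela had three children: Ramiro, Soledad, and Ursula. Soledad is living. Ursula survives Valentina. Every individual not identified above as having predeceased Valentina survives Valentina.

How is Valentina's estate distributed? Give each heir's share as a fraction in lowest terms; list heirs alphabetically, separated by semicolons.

There is no surviving spouse, so the entire estate passes to Valentina's descendants per stirpes.
The estate is divided into 3 equal shares of 1/3 among Joaquin, Yago, Graciela.
Joaquin is living and takes 1/3.
Yago predeceased; the 1/3 allotted to Yago's branch passes to Yago's issue by representation.
The 1/3 is divided into 2 equal shares of 1/6 among Octavio, Hugo.
Octavio predeceased; the 1/6 allotted to Octavio's branch passes to Octavio's issue by representation.
Beatriz is the sole taker at this level and receives the full 1/6.
Hugo is living and takes 1/6.
Graciela predeceased; the 1/3 allotted to Graciela's branch passes to Graciela's issue by representation.
The 1/3 is divided into 3 equal shares of 1/9 among Ramiro, Soledad, Ursula.
Ramiro is living and takes 1/9.
Soledad is living and takes 1/9.
Ursula is living and takes 1/9.

Beatriz 1/6; Hugo 1/6; Joaquin 1/3; Ramiro 1/9; Soledad 1/9; Ursula 1/9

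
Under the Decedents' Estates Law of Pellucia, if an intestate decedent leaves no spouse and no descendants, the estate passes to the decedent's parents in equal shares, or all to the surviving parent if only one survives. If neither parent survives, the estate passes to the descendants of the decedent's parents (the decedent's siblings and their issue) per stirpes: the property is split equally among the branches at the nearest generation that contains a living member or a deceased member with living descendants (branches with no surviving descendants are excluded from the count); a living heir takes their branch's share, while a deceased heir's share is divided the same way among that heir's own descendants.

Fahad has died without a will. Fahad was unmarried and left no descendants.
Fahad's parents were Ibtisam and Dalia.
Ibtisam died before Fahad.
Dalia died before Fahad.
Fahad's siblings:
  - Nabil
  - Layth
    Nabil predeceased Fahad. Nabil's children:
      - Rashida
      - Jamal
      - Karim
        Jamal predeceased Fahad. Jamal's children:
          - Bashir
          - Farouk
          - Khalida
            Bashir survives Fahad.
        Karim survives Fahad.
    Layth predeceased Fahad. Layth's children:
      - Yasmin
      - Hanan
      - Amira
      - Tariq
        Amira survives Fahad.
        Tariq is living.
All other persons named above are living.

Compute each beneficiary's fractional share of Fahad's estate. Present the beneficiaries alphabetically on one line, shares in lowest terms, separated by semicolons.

Amira 1/8; Bashir 1/18; Farouk 1/18; Hanan 1/8; Karim 1/6; Khalida 1/18; Rashida 1/6; Tariq 1/8; Yasmin 1/8

Neither parent survives and there are no descendants, so the estate passes to Fahad's siblings and their issue per stirpes.
The estate is divided into 2 equal shares of 1/2 among Nabil, Layth.
Nabil predeceased; the 1/2 allotted to Nabil's branch passes to Nabil's issue by representation.
The 1/2 is divided into 3 equal shares of 1/6 among Rashida, Jamal, Karim.
Rashida is living and takes 1/6.
Jamal predeceased; the 1/6 allotted to Jamal's branch passes to Jamal's issue by representation.
The 1/6 is divided into 3 equal shares of 1/18 among Bashir, Farouk, Khalida.
Bashir is living and takes 1/18.
Farouk is living and takes 1/18.
Khalida is living and takes 1/18.
Karim is living and takes 1/6.
Layth predeceased; the 1/2 allotted to Layth's branch passes to Layth's issue by representation.
The 1/2 is divided into 4 equal shares of 1/8 among Yasmin, Hanan, Amira, Tariq.
Yasmin is living and takes 1/8.
Hanan is living and takes 1/8.
Amira is living and takes 1/8.
Tariq is living and takes 1/8.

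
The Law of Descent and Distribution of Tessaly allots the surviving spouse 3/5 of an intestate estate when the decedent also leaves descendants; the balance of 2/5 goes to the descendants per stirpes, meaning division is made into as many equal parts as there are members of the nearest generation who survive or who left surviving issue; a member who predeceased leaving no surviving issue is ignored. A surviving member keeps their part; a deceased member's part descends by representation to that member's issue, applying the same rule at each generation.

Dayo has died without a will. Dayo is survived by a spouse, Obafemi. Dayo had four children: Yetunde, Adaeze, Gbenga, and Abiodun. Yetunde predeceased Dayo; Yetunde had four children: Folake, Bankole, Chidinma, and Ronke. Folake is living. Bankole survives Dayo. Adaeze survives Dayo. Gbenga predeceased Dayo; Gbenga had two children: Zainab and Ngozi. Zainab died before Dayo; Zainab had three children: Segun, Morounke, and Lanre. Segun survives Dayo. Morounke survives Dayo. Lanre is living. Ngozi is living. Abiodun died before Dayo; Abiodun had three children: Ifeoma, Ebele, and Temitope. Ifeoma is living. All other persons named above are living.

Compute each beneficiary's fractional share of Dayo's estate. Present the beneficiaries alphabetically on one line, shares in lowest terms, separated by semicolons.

Adaeze 1/10; Bankole 1/40; Chidinma 1/40; Ebele 1/30; Folake 1/40; Ifeoma 1/30; Lanre 1/60; Morounke 1/60; Ngozi 1/20; Obafemi 3/5; Ronke 1/40; Segun 1/60; Temitope 1/30

Obafemi, as surviving spouse, takes 3/5.
The remaining 2/5 passes to Dayo's descendants per stirpes.
The 2/5 is divided into 4 equal shares of 1/10 among Yetunde, Adaeze, Gbenga, Abiodun.
Yetunde predeceased; the 1/10 allotted to Yetunde's branch passes to Yetunde's issue by representation.
The 1/10 is divided into 4 equal shares of 1/40 among Folake, Bankole, Chidinma, Ronke.
Folake is living and takes 1/40.
Bankole is living and takes 1/40.
Chidinma is living and takes 1/40.
Ronke is living and takes 1/40.
Adaeze is living and takes 1/10.
Gbenga predeceased; the 1/10 allotted to Gbenga's branch passes to Gbenga's issue by representation.
The 1/10 is divided into 2 equal shares of 1/20 among Zainab, Ngozi.
Zainab predeceased; the 1/20 allotted to Zainab's branch passes to Zainab's issue by representation.
The 1/20 is divided into 3 equal shares of 1/60 among Segun, Morounke, Lanre.
Segun is living and takes 1/60.
Morounke is living and takes 1/60.
Lanre is living and takes 1/60.
Ngozi is living and takes 1/20.
Abiodun predeceased; the 1/10 allotted to Abiodun's branch passes to Abiodun's issue by representation.
The 1/10 is divided into 3 equal shares of 1/30 among Ifeoma, Ebele, Temitope.
Ifeoma is living and takes 1/30.
Ebele is living and takes 1/30.
Temitope is living and takes 1/30.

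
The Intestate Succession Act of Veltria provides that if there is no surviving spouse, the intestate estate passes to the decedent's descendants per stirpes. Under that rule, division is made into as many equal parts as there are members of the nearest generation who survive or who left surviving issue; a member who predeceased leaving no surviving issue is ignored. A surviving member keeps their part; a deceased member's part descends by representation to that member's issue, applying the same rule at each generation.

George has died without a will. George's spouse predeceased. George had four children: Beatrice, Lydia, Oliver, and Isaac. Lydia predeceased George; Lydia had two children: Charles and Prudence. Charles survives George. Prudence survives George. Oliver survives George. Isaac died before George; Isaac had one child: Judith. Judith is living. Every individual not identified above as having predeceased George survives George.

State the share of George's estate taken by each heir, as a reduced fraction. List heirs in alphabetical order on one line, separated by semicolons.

Beatrice 1/4; Charles 1/8; Judith 1/4; Oliver 1/4; Prudence 1/8

There is no surviving spouse, so the entire estate passes to George's descendants per stirpes.
The estate is divided into 4 equal shares of 1/4 among Beatrice, Lydia, Oliver, Isaac.
Beatrice is living and takes 1/4.
Lydia predeceased; the 1/4 allotted to Lydia's branch passes to Lydia's issue by representation.
The 1/4 is divided into 2 equal shares of 1/8 among Charles, Prudence.
Charles is living and takes 1/8.
Prudence is living and takes 1/8.
Oliver is living and takes 1/4.
Isaac predeceased; the 1/4 allotted to Isaac's branch passes to Isaac's issue by representation.
Judith is the sole taker at this level and receives the full 1/4.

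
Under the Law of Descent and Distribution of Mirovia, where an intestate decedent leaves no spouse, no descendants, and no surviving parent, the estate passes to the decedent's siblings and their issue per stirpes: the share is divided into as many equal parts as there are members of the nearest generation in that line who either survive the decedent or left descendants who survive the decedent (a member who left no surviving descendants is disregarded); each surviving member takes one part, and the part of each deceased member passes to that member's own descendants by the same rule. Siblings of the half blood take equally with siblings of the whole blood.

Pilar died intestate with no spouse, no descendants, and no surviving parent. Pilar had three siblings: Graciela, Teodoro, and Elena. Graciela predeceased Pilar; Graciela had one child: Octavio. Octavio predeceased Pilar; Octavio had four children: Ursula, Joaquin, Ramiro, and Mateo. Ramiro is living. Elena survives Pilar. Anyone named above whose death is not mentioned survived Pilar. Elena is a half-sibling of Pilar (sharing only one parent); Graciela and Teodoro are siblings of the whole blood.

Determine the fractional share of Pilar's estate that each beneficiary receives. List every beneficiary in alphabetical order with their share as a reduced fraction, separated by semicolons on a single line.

Elena 1/3; Joaquin 1/12; Mateo 1/12; Ramiro 1/12; Teodoro 1/3; Ursula 1/12

No spouse, descendants, or parent survives, so the estate passes to Pilar's siblings per stirpes.
Half-blood and whole-blood siblings take equally under the stated rule.
The estate is divided into 3 equal shares of 1/3 among Graciela, Teodoro, Elena.
Graciela predeceased; the 1/3 allotted to Graciela's branch passes to Graciela's issue by representation.
Octavio's line is the sole branch at this level, so the full 1/3 passes to Octavio's issue by representation.
The 1/3 is divided into 4 equal shares of 1/12 among Ursula, Joaquin, Ramiro, Mateo.
Ursula is living and takes 1/12.
Joaquin is living and takes 1/12.
Ramiro is living and takes 1/12.
Mateo is living and takes 1/12.
Teodoro is living and takes 1/3.
Elena is living and takes 1/3.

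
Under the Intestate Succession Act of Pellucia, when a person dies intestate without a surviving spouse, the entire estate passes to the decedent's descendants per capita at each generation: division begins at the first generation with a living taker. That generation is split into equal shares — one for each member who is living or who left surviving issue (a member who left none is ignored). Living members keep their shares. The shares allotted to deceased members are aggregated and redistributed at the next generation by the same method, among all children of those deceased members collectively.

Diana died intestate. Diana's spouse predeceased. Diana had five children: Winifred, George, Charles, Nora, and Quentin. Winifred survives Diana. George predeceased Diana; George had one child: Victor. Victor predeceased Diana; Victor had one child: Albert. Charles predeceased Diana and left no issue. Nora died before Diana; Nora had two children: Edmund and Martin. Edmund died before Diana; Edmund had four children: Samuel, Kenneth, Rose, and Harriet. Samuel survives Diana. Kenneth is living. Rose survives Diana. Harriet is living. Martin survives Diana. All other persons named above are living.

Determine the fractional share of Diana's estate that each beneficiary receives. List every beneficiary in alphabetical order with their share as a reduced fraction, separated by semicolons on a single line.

There is no surviving spouse, so the entire estate passes to Diana's descendants per capita at each generation.
At generation 1 (Winifred, George, Nora, Quentin) there are 4 shares of (1)/4 = 1/4 each.
Living: Winifred and Quentin — each takes 1/4.
Deceased: George and Nora. Their combined 1/2 is pooled and carried to generation 2.
At generation 2 (Victor, Edmund, Martin) there are 3 shares of (1/2)/3 = 1/6 each.
Living: Martin — each takes 1/6.
Deceased: Victor and Edmund. Their combined 1/3 is pooled and carried to generation 3.
At generation 3 (Albert, Samuel, Kenneth, Rose, Harriet) there are 5 shares of (1/3)/5 = 1/15 each.
Living: Albert, Samuel, Kenneth, Rose, and Harriet — each takes 1/15.

Albert 1/15; Harriet 1/15; Kenneth 1/15; Martin 1/6; Quentin 1/4; Rose 1/15; Samuel 1/15; Winifred 1/4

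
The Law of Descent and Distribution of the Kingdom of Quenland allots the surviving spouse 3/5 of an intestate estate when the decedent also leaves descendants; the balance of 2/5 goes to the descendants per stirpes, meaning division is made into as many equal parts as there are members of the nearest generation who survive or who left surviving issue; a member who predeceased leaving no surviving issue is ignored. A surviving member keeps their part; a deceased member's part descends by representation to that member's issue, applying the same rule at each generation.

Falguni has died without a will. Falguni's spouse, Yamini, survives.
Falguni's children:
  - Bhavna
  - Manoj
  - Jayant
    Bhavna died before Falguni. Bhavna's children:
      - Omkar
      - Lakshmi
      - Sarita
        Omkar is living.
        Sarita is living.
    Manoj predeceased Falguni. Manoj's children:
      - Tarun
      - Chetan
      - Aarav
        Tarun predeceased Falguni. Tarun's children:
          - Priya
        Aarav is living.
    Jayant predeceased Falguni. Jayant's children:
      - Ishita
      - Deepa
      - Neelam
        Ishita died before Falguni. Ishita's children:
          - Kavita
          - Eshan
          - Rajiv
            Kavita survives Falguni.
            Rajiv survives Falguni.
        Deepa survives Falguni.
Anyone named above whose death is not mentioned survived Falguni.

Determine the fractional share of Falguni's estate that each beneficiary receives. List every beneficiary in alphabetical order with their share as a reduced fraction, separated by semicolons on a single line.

Aarav 2/45; Chetan 2/45; Deepa 2/45; Eshan 2/135; Kavita 2/135; Lakshmi 2/45; Neelam 2/45; Omkar 2/45; Priya 2/45; Rajiv 2/135; Sarita 2/45; Yamini 3/5

Yamini, as surviving spouse, takes 3/5.
The remaining 2/5 passes to Falguni's descendants per stirpes.
The 2/5 is divided into 3 equal shares of 2/15 among Bhavna, Manoj, Jayant.
Bhavna predeceased; the 2/15 allotted to Bhavna's branch passes to Bhavna's issue by representation.
The 2/15 is divided into 3 equal shares of 2/45 among Omkar, Lakshmi, Sarita.
Omkar is living and takes 2/45.
Lakshmi is living and takes 2/45.
Sarita is living and takes 2/45.
Manoj predeceased; the 2/15 allotted to Manoj's branch passes to Manoj's issue by representation.
The 2/15 is divided into 3 equal shares of 2/45 among Tarun, Chetan, Aarav.
Tarun predeceased; the 2/45 allotted to Tarun's branch passes to Tarun's issue by representation.
Priya is the sole taker at this level and receives the full 2/45.
Chetan is living and takes 2/45.
Aarav is living and takes 2/45.
Jayant predeceased; the 2/15 allotted to Jayant's branch passes to Jayant's issue by representation.
The 2/15 is divided into 3 equal shares of 2/45 among Ishita, Deepa, Neelam.
Ishita predeceased; the 2/45 allotted to Ishita's branch passes to Ishita's issue by representation.
The 2/45 is divided into 3 equal shares of 2/135 among Kavita, Eshan, Rajiv.
Kavita is living and takes 2/135.
Eshan is living and takes 2/135.
Rajiv is living and takes 2/135.
Deepa is living and takes 2/45.
Neelam is living and takes 2/45.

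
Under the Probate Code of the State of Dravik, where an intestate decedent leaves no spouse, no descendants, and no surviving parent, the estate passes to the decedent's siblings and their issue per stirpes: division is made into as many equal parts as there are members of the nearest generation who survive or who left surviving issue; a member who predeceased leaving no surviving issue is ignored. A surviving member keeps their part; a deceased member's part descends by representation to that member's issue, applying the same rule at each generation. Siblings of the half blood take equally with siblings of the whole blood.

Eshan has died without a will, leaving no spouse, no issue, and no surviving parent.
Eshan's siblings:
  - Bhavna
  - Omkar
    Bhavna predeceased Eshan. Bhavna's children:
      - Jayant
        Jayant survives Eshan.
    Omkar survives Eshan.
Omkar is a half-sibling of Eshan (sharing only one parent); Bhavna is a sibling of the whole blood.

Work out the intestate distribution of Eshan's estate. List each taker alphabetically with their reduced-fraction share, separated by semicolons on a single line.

Jayant 1/2; Omkar 1/2

No spouse, descendants, or parent survives, so the estate passes to Eshan's siblings per stirpes.
Half-blood and whole-blood siblings take equally under the stated rule.
The estate is divided into 2 equal shares of 1/2 among Bhavna, Omkar.
Bhavna predeceased; the 1/2 allotted to Bhavna's branch passes to Bhavna's issue by representation.
Jayant is the sole taker at this level and receives the full 1/2.
Omkar is living and takes 1/2.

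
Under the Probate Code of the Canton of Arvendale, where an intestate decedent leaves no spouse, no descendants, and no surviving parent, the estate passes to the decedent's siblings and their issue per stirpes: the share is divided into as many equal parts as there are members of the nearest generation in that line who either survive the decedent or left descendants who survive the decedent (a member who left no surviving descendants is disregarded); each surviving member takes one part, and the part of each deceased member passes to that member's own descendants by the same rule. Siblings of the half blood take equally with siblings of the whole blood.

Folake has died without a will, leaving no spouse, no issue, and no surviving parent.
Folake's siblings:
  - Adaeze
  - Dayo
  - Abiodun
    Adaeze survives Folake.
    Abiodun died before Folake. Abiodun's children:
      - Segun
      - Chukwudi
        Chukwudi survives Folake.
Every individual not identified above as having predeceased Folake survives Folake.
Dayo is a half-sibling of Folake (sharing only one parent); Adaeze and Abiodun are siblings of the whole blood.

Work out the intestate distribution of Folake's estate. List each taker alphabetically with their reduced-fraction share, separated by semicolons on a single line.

No spouse, descendants, or parent survives, so the estate passes to Folake's siblings per stirpes.
Half-blood and whole-blood siblings take equally under the stated rule.
The estate is divided into 3 equal shares of 1/3 among Adaeze, Dayo, Abiodun.
Adaeze is living and takes 1/3.
Dayo is living and takes 1/3.
Abiodun predeceased; the 1/3 allotted to Abiodun's branch passes to Abiodun's issue by representation.
The 1/3 is divided into 2 equal shares of 1/6 among Segun, Chukwudi.
Segun is living and takes 1/6.
Chukwudi is living and takes 1/6.

Adaeze 1/3; Chukwudi 1/6; Dayo 1/3; Segun 1/6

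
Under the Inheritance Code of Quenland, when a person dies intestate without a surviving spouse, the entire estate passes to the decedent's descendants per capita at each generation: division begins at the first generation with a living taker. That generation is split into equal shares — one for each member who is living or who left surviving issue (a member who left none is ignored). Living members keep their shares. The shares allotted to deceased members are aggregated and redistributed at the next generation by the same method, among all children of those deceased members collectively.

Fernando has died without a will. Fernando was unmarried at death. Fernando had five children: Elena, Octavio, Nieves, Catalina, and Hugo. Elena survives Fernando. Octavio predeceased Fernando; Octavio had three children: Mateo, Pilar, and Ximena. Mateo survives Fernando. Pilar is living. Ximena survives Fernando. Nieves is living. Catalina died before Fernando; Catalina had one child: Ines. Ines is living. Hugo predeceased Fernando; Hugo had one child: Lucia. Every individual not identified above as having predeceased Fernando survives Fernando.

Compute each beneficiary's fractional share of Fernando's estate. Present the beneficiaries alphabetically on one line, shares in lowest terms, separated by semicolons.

There is no surviving spouse, so the entire estate passes to Fernando's descendants per capita at each generation.
At generation 1 (Elena, Octavio, Nieves, Catalina, Hugo) there are 5 shares of (1)/5 = 1/5 each.
Living: Elena and Nieves — each takes 1/5.
Deceased: Octavio, Catalina, and Hugo. Their combined 3/5 is pooled and carried to generation 2.
At generation 2 (Mateo, Pilar, Ximena, Ines, Lucia) there are 5 shares of (3/5)/5 = 3/25 each.
Living: Mateo, Pilar, Ximena, Ines, and Lucia — each takes 3/25.

Elena 1/5; Ines 3/25; Lucia 3/25; Mateo 3/25; Nieves 1/5; Pilar 3/25; Ximena 3/25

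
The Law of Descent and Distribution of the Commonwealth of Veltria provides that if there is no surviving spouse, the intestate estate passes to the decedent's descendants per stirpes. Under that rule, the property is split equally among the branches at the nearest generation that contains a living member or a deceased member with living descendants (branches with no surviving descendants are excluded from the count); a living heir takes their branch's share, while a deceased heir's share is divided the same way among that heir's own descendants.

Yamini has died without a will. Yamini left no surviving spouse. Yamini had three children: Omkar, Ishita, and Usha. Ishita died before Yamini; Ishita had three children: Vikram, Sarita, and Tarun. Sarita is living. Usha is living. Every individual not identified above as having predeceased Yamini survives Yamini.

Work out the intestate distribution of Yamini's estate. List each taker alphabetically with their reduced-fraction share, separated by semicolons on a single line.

There is no surviving spouse, so the entire estate passes to Yamini's descendants per stirpes.
The estate is divided into 3 equal shares of 1/3 among Omkar, Ishita, Usha.
Omkar is living and takes 1/3.
Ishita predeceased; the 1/3 allotted to Ishita's branch passes to Ishita's issue by representation.
The 1/3 is divided into 3 equal shares of 1/9 among Vikram, Sarita, Tarun.
Vikram is living and takes 1/9.
Sarita is living and takes 1/9.
Tarun is living and takes 1/9.
Usha is living and takes 1/3.

Omkar 1/3; Sarita 1/9; Tarun 1/9; Usha 1/3; Vikram 1/9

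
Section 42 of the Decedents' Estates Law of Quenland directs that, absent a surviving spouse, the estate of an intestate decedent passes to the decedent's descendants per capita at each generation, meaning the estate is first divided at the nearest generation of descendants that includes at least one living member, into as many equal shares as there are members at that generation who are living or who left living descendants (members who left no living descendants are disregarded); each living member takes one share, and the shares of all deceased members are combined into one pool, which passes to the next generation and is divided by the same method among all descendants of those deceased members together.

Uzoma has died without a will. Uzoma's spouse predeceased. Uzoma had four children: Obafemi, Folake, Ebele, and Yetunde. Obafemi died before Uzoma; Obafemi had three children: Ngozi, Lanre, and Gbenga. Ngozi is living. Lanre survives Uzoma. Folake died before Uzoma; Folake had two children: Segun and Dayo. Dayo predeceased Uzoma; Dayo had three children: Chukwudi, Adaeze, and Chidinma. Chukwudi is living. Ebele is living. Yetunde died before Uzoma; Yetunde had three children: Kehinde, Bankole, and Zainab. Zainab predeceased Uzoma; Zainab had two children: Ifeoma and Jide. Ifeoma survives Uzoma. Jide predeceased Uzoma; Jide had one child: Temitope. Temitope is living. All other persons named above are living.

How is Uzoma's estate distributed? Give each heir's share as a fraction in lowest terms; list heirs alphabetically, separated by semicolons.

Adaeze 3/80; Bankole 3/32; Chidinma 3/80; Chukwudi 3/80; Ebele 1/4; Gbenga 3/32; Ifeoma 3/80; Kehinde 3/32; Lanre 3/32; Ngozi 3/32; Segun 3/32; Temitope 3/80

There is no surviving spouse, so the entire estate passes to Uzoma's descendants per capita at each generation.
At generation 1 (Obafemi, Folake, Ebele, Yetunde) there are 4 shares of (1)/4 = 1/4 each.
Living: Ebele — each takes 1/4.
Deceased: Obafemi, Folake, and Yetunde. Their combined 3/4 is pooled and carried to generation 2.
At generation 2 (Ngozi, Lanre, Gbenga, Segun, Dayo, Kehinde, Bankole, Zainab) there are 8 shares of (3/4)/8 = 3/32 each.
Living: Ngozi, Lanre, Gbenga, Segun, Kehinde, and Bankole — each takes 3/32.
Deceased: Dayo and Zainab. Their combined 3/16 is pooled and carried to generation 3.
At generation 3 (Chukwudi, Adaeze, Chidinma, Ifeoma, Jide) there are 5 shares of (3/16)/5 = 3/80 each.
Living: Chukwudi, Adaeze, Chidinma, and Ifeoma — each takes 3/80.
Deceased: Jide. That 3/80 share is carried to generation 4.
At generation 4 (Temitope) there are 1 shares of (3/80)/1 = 3/80 each.
Living: Temitope — each takes 3/80.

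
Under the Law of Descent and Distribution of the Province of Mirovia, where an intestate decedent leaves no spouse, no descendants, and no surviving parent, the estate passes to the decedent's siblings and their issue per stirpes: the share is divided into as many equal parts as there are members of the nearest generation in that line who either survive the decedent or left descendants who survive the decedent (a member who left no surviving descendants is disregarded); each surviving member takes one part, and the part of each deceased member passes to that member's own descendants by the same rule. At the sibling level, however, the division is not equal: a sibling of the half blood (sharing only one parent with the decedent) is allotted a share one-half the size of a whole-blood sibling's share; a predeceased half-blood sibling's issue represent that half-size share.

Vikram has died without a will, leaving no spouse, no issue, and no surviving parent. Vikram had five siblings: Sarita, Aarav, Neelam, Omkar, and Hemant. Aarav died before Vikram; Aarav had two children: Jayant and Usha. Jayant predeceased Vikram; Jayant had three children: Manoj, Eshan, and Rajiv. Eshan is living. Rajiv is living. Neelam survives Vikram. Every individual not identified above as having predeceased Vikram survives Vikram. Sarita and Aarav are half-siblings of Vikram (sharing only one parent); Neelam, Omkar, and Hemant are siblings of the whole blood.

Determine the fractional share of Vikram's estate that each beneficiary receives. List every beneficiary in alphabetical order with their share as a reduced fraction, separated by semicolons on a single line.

Eshan 1/48; Hemant 1/4; Manoj 1/48; Neelam 1/4; Omkar 1/4; Rajiv 1/48; Sarita 1/8; Usha 1/16

No spouse, descendants, or parent survives, so the estate passes to Vikram's siblings per stirpes.
Half-blood siblings count for one-half the weight of whole-blood siblings at the initial division.
Dividing 1 in proportion to weights (total weight 4): Sarita (weight 1/2) → 1/8; Aarav (weight 1/2) → 1/8; Neelam (weight 1) → 1/4; Omkar (weight 1) → 1/4; Hemant (weight 1) → 1/4.
Sarita is living and takes 1/8.
Aarav predeceased; the 1/8 allotted to Aarav's branch passes to Aarav's issue by representation.
The 1/8 is divided into 2 equal shares of 1/16 among Jayant, Usha.
Jayant predeceased; the 1/16 allotted to Jayant's branch passes to Jayant's issue by representation.
The 1/16 is divided into 3 equal shares of 1/48 among Manoj, Eshan, Rajiv.
Manoj is living and takes 1/48.
Eshan is living and takes 1/48.
Rajiv is living and takes 1/48.
Usha is living and takes 1/16.
Neelam is living and takes 1/4.
Omkar is living and takes 1/4.
Hemant is living and takes 1/4.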